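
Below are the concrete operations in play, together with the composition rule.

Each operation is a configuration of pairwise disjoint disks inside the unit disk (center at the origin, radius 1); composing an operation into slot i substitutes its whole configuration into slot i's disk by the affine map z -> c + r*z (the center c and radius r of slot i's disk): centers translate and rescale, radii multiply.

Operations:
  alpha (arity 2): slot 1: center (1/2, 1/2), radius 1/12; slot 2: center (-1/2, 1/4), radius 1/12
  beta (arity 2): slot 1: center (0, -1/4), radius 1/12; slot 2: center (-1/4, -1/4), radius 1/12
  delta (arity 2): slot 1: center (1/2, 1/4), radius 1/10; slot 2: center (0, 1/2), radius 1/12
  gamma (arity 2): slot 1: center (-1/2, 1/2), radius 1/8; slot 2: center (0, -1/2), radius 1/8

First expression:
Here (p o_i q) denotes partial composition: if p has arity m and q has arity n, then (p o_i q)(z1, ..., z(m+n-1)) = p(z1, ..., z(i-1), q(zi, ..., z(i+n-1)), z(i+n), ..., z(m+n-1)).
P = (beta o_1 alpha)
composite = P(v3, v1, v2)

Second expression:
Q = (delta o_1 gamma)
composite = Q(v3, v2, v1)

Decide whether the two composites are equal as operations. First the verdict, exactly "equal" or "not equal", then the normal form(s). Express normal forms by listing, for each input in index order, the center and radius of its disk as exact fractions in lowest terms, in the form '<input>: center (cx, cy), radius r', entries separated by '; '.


not equal: they reduce to v1: center (-1/24, -11/48), radius 1/144; v2: center (-1/4, -1/4), radius 1/12; v3: center (1/24, -5/24), radius 1/144 and v1: center (0, 1/2), radius 1/12; v2: center (1/2, 1/5), radius 1/80; v3: center (9/20, 3/10), radius 1/80

The first composite normalizes to v1: center (-1/24, -11/48), radius 1/144; v2: center (-1/4, -1/4), radius 1/12; v3: center (1/24, -5/24), radius 1/144
The second composite normalizes to v1: center (0, 1/2), radius 1/12; v2: center (1/2, 1/5), radius 1/80; v3: center (9/20, 3/10), radius 1/80
Different reductions; not equal.


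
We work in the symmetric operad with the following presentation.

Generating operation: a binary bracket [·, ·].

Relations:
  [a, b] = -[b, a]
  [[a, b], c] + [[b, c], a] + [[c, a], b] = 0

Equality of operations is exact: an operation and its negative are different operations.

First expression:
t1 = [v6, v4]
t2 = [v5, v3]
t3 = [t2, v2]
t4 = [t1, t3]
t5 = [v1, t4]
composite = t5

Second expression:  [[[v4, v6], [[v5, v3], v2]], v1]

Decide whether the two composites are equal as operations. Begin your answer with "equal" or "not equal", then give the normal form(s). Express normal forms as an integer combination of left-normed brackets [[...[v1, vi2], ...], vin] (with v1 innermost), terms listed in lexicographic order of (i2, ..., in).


equal: each reduces to [[[[[v1, v2], v3], v5], v4], v6] - [[[[[v1, v2], v3], v5], v6], v4] - [[[[[v1, v2], v5], v3], v4], v6] + [[[[[v1, v2], v5], v3], v6], v4] - [[[[[v1, v3], v5], v2], v4], v6] + [[[[[v1, v3], v5], v2], v6], v4] - [[[[[v1, v4], v6], v2], v3], v5] + [[[[[v1, v4], v6], v2], v5], v3] + [[[[[v1, v4], v6], v3], v5], v2] - [[[[[v1, v4], v6], v5], v3], v2] + [[[[[v1, v5], v3], v2], v4], v6] - [[[[[v1, v5], v3], v2], v6], v4] + [[[[[v1, v6], v4], v2], v3], v5] - [[[[[v1, v6], v4], v2], v5], v3] - [[[[[v1, v6], v4], v3], v5], v2] + [[[[[v1, v6], v4], v5], v3], v2]

Reducing the first expression gives [[[[[v1, v2], v3], v5], v4], v6] - [[[[[v1, v2], v3], v5], v6], v4] - [[[[[v1, v2], v5], v3], v4], v6] + [[[[[v1, v2], v5], v3], v6], v4] - [[[[[v1, v3], v5], v2], v4], v6] + [[[[[v1, v3], v5], v2], v6], v4] - [[[[[v1, v4], v6], v2], v3], v5] + [[[[[v1, v4], v6], v2], v5], v3] + [[[[[v1, v4], v6], v3], v5], v2] - [[[[[v1, v4], v6], v5], v3], v2] + [[[[[v1, v5], v3], v2], v4], v6] - [[[[[v1, v5], v3], v2], v6], v4] + [[[[[v1, v6], v4], v2], v3], v5] - [[[[[v1, v6], v4], v2], v5], v3] - [[[[[v1, v6], v4], v3], v5], v2] + [[[[[v1, v6], v4], v5], v3], v2]
Reducing the second expression gives [[[[[v1, v2], v3], v5], v4], v6] - [[[[[v1, v2], v3], v5], v6], v4] - [[[[[v1, v2], v5], v3], v4], v6] + [[[[[v1, v2], v5], v3], v6], v4] - [[[[[v1, v3], v5], v2], v4], v6] + [[[[[v1, v3], v5], v2], v6], v4] - [[[[[v1, v4], v6], v2], v3], v5] + [[[[[v1, v4], v6], v2], v5], v3] + [[[[[v1, v4], v6], v3], v5], v2] - [[[[[v1, v4], v6], v5], v3], v2] + [[[[[v1, v5], v3], v2], v4], v6] - [[[[[v1, v5], v3], v2], v6], v4] + [[[[[v1, v6], v4], v2], v3], v5] - [[[[[v1, v6], v4], v2], v5], v3] - [[[[[v1, v6], v4], v3], v5], v2] + [[[[[v1, v6], v4], v5], v3], v2]
Identical normal forms: equal.


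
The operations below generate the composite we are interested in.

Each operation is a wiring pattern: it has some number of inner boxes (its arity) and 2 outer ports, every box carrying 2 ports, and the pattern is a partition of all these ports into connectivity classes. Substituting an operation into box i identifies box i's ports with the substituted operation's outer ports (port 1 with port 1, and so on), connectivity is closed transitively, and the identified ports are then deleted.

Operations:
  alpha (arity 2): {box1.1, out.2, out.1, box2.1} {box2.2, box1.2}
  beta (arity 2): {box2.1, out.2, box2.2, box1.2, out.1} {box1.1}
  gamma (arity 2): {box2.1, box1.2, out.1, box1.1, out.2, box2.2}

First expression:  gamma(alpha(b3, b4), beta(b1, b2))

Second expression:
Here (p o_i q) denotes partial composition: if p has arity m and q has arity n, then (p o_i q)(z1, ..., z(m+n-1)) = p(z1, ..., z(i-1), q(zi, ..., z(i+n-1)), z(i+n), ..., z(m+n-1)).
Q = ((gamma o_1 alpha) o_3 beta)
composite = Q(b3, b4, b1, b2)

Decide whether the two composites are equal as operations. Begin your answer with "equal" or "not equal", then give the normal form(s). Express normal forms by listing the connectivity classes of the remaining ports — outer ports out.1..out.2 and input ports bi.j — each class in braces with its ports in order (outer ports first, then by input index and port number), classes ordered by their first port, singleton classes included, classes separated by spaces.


equal; both compose to {out.1, out.2, b1.2, b2.1, b2.2, b3.1, b4.1} {b1.1} {b3.2, b4.2}

Normal form of the first expression: {out.1, out.2, b1.2, b2.1, b2.2, b3.1, b4.1} {b1.1} {b3.2, b4.2}
Normal form of the second expression: {out.1, out.2, b1.2, b2.1, b2.2, b3.1, b4.1} {b1.1} {b3.2, b4.2}
The forms coincide; equal.


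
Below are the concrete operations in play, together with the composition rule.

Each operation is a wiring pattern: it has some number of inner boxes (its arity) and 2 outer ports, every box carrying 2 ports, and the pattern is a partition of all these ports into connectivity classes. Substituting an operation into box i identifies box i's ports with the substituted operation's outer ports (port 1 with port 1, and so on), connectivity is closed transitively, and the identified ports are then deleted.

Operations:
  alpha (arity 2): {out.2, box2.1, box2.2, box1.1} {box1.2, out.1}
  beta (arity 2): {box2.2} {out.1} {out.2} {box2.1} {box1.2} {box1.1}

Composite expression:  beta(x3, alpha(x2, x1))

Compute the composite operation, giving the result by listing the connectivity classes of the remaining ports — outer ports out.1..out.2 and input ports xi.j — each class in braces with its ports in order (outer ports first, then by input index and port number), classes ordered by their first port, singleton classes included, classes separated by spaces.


{out.1} {out.2} {x1.1, x1.2, x2.1} {x2.2} {x3.1} {x3.2}


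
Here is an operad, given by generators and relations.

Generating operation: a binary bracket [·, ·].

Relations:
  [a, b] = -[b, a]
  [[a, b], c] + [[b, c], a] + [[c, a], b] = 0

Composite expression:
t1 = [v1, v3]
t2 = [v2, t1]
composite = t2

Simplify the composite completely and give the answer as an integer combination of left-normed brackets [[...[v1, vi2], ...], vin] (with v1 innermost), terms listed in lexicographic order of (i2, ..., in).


Expand each bracket as ab - ba; the v1-initial words give the coefficients.
Composite bracket: [v2, [v1, v3]]
The bracket unfolds into 4 signed words via [a, b] = ab - ba (2^2 = 4).
Collect the words opening with v1:
  word v1v3v2 has sign -1, contributing -[[v1, v3], v2]

-[[v1, v3], v2]


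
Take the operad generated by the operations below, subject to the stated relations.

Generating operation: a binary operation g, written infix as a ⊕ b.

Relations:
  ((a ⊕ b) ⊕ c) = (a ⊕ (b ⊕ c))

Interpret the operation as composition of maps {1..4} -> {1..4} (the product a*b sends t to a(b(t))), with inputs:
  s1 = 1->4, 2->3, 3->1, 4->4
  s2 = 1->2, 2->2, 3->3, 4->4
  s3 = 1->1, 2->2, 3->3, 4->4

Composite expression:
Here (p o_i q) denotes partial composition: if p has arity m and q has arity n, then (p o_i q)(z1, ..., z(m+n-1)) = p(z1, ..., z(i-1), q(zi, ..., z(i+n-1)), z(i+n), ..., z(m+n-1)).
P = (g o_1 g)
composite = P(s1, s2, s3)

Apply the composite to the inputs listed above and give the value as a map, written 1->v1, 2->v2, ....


1->3, 2->3, 3->1, 4->4

(s1 ⊕ s2) = 1->3, 2->3, 3->1, 4->4
((s1 ⊕ s2) ⊕ s3) = 1->3, 2->3, 3->1, 4->4


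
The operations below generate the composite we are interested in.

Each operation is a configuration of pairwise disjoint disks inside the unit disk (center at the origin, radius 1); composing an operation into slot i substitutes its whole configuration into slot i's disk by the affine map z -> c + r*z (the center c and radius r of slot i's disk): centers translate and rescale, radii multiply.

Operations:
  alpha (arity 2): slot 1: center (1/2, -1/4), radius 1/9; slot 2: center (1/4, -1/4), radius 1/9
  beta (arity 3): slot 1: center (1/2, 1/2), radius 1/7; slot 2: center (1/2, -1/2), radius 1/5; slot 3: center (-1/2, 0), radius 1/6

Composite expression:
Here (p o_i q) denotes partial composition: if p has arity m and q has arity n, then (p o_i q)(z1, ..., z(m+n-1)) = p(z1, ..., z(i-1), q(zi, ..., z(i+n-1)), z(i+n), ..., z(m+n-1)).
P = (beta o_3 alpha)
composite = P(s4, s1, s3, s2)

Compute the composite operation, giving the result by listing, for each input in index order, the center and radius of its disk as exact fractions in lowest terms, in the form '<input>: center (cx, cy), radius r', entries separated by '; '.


Below beta, radii multiply path by path; the s-disk centers shift.
s4: after 1 affine step, its disk has center (1/2, 1/2), radius 1/7
s1: after 1 affine step, its disk has center (1/2, -1/2), radius 1/5
s3: after 2 affine steps, its disk has center (-5/12, -1/24), radius 1/54
s2: after 2 affine steps, its disk has center (-11/24, -1/24), radius 1/54

s1: center (1/2, -1/2), radius 1/5; s2: center (-11/24, -1/24), radius 1/54; s3: center (-5/12, -1/24), radius 1/54; s4: center (1/2, 1/2), radius 1/7


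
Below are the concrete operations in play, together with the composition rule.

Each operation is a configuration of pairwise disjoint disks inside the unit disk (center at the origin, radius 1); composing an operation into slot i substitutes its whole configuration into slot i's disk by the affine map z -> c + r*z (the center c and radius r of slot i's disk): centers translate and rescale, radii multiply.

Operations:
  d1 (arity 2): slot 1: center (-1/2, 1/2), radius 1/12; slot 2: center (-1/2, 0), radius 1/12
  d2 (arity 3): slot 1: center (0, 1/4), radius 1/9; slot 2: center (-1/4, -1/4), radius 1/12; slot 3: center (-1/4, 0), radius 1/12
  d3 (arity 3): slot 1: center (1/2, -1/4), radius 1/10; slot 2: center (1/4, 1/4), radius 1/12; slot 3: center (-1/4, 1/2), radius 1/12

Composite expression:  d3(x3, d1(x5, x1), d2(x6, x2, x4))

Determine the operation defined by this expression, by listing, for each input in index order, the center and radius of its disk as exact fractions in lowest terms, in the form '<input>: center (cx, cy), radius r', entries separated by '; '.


x1: center (5/24, 1/4), radius 1/144; x2: center (-13/48, 23/48), radius 1/144; x3: center (1/2, -1/4), radius 1/10; x4: center (-13/48, 1/2), radius 1/144; x5: center (5/24, 7/24), radius 1/144; x6: center (-1/4, 25/48), radius 1/108


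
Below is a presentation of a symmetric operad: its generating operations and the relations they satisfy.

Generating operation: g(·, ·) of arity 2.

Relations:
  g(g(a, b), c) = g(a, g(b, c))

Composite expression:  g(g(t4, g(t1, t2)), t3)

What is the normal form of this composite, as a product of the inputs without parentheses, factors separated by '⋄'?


t4 ⋄ t1 ⋄ t2 ⋄ t3

All parenthesizations of g agree; list the t-inputs left to right.
g(t1, t2) linearizes to t1 ⋄ t2
g(t4, g(t1, t2)) linearizes to t4 ⋄ t1 ⋄ t2
g(g(t4, g(t1, t2)), t3) linearizes to t4 ⋄ t1 ⋄ t2 ⋄ t3


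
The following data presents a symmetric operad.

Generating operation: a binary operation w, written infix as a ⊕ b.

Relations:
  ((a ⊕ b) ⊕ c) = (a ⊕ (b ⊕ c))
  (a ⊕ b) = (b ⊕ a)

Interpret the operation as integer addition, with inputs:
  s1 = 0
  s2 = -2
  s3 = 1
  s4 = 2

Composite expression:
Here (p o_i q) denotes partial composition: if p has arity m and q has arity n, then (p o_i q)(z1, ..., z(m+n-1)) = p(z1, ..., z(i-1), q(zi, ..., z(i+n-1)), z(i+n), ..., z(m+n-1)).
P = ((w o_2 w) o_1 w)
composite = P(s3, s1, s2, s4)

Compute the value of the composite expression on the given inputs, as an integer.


(s3 ⊕ s1) = 1
(s2 ⊕ s4) = 0
((s3 ⊕ s1) ⊕ (s2 ⊕ s4)) = 1

1


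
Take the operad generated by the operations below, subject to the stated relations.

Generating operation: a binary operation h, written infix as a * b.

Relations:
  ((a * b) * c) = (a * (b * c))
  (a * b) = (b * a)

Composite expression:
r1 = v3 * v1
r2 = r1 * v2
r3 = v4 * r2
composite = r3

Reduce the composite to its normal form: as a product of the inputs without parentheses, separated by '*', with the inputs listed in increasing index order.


v1 * v2 * v3 * v4

Both nesting and order wash out for h; what remains is which v's occur.
(v3 * v1) flattens to v3 * v1
((v3 * v1) * v2) flattens to v3 * v1 * v2
(v4 * ((v3 * v1) * v2)) flattens to v4 * v3 * v1 * v2
putting the inputs in ascending order: v1 * v2 * v3 * v4


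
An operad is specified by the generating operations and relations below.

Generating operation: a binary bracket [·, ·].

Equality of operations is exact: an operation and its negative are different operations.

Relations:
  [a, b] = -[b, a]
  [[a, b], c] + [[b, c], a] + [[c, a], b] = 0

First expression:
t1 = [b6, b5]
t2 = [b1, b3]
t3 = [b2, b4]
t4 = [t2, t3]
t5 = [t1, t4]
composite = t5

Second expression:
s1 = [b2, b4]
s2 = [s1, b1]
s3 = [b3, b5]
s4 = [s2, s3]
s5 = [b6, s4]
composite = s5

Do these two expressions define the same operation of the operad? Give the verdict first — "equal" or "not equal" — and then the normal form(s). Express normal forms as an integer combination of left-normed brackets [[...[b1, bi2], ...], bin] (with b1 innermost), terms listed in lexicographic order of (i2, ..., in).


not equal — first [[[[[b1, b3], b2], b4], b5], b6] - [[[[[b1, b3], b2], b4], b6], b5] - [[[[[b1, b3], b4], b2], b5], b6] + [[[[[b1, b3], b4], b2], b6], b5], second [[[[[b1, b2], b4], b3], b5], b6] - [[[[[b1, b2], b4], b5], b3], b6] - [[[[[b1, b4], b2], b3], b5], b6] + [[[[[b1, b4], b2], b5], b3], b6]

The first expression, normalized: [[[[[b1, b3], b2], b4], b5], b6] - [[[[[b1, b3], b2], b4], b6], b5] - [[[[[b1, b3], b4], b2], b5], b6] + [[[[[b1, b3], b4], b2], b6], b5]
The second expression, normalized: [[[[[b1, b2], b4], b3], b5], b6] - [[[[[b1, b2], b4], b5], b3], b6] - [[[[[b1, b4], b2], b3], b5], b6] + [[[[[b1, b4], b2], b5], b3], b6]
Different reductions; not equal.


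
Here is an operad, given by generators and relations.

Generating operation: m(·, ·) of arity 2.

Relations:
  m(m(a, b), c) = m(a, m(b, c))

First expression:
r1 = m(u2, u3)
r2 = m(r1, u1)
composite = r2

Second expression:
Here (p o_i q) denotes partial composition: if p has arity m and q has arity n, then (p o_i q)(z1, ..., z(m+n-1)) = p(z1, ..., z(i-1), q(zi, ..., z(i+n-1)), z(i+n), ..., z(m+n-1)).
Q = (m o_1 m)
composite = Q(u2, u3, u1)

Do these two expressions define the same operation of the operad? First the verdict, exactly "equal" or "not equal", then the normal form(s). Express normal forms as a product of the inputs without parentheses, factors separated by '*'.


equal; the common form is u2 * u3 * u1


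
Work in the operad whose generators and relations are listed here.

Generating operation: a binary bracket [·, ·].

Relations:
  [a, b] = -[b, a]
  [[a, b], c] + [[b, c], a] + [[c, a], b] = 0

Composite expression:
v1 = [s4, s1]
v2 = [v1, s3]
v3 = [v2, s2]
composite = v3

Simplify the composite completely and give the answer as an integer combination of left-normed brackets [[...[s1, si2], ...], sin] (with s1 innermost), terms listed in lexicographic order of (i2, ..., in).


-[[[s1, s4], s3], s2]

Left-normed coefficients sit on the s1-initial expansion words.
Composite bracket: [[[s4, s1], s3], s2]
Each bracket splits as ab - ba, giving 8 signed words (2^3 = 8).
Words beginning with s1 determine it all:
  from s1s4s3s2, sign -1: term -[[[s1, s4], s3], s2]


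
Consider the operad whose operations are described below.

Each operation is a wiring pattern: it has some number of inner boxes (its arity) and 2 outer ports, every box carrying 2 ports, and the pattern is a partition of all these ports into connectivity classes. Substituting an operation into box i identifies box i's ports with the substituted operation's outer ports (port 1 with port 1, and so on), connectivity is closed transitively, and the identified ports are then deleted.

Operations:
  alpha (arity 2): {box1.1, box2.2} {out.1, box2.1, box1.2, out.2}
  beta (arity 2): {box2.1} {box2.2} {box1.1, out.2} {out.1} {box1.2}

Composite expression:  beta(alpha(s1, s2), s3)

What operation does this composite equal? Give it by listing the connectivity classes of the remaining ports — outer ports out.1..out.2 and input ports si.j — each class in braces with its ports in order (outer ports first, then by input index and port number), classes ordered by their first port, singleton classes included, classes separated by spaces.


{out.1} {out.2, s1.2, s2.1} {s1.1, s2.2} {s3.1} {s3.2}

Substituting into beta glues patterns; closure does the rest.
alpha over (s1, s2) gives {out.1, out.2, s1.2, s2.1} {s1.1, s2.2}, out.j being that stage's outer ports
beta over (s1, s2, s3) gives {out.1} {out.2, s1.2, s2.1} {s1.1, s2.2} {s3.1} {s3.2}, out.j being that stage's outer ports


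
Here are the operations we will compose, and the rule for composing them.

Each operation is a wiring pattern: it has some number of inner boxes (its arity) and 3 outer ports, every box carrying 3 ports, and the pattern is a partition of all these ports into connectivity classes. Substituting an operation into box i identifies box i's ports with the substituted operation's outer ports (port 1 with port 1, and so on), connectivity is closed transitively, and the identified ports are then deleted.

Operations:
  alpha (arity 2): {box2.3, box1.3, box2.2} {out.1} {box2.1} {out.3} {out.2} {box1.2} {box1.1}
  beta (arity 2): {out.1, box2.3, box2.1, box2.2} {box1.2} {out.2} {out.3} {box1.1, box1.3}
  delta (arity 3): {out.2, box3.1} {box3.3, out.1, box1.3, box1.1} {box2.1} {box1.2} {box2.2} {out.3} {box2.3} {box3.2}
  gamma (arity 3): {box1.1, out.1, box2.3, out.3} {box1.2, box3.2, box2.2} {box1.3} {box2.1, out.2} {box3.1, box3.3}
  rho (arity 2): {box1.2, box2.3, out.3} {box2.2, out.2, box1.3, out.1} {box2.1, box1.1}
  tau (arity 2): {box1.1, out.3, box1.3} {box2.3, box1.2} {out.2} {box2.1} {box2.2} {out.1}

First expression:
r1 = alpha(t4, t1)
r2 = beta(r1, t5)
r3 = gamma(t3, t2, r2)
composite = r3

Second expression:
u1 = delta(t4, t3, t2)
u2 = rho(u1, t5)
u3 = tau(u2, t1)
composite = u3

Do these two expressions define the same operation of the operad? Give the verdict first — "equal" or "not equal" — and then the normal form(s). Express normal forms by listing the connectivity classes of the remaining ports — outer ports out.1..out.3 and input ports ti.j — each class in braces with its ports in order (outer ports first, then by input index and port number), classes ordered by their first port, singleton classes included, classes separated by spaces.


not equal; the first gives {out.1, out.3, t2.3, t3.1} {out.2, t2.1} {t1.1} {t1.2, t1.3, t4.3} {t2.2, t3.2} {t3.3} {t4.1} {t4.2} {t5.1, t5.2, t5.3} and the second {out.1} {out.2} {out.3, t1.3, t2.1, t5.2, t5.3} {t1.1} {t1.2} {t2.2} {t2.3, t4.1, t4.3, t5.1} {t3.1} {t3.2} {t3.3} {t4.2}


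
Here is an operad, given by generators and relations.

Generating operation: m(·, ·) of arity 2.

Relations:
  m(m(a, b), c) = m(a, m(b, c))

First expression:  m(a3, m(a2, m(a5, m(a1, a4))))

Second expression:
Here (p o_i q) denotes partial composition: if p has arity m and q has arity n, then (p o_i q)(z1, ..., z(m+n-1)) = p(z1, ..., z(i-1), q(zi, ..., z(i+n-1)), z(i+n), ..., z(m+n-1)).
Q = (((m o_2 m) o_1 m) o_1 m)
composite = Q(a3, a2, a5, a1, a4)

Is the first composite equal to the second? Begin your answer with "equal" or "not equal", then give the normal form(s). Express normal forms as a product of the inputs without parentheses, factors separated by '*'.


equal; both compose to a3 * a2 * a5 * a1 * a4

Reducing the first expression gives a3 * a2 * a5 * a1 * a4
Reducing the second expression gives a3 * a2 * a5 * a1 * a4
Identical normal forms: equal.


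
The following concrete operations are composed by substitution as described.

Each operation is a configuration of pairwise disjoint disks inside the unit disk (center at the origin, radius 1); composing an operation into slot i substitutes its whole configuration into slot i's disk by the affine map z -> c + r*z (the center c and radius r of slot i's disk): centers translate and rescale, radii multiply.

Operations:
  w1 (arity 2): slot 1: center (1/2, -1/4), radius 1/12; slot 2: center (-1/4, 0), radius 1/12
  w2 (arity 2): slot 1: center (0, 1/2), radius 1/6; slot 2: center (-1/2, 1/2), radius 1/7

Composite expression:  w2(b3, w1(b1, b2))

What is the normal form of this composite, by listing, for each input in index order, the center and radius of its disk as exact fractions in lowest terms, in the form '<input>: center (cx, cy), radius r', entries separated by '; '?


b1: center (-3/7, 13/28), radius 1/84; b2: center (-15/28, 1/2), radius 1/84; b3: center (0, 1/2), radius 1/6

Follow each b-input down from w2: c' goes to c + r*c', radius to r*r'.
tracing b3 down its 1-map path: center (0, 1/2), radius 1/6
tracing b1 down its 2-map path: center (-3/7, 13/28), radius 1/84
tracing b2 down its 2-map path: center (-15/28, 1/2), radius 1/84


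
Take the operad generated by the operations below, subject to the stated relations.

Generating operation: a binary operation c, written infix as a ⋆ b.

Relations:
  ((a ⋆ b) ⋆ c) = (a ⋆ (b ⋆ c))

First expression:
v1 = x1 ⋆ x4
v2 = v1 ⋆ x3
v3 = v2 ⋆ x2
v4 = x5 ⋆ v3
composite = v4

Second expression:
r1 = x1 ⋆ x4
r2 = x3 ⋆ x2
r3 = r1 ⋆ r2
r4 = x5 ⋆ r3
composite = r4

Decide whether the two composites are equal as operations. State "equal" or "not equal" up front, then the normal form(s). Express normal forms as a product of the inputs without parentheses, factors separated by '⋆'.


equal: each reduces to x5 ⋆ x1 ⋆ x4 ⋆ x3 ⋆ x2

The first expression reduces to x5 ⋆ x1 ⋆ x4 ⋆ x3 ⋆ x2
The second expression reduces to x5 ⋆ x1 ⋆ x4 ⋆ x3 ⋆ x2
Identical normal forms: equal.


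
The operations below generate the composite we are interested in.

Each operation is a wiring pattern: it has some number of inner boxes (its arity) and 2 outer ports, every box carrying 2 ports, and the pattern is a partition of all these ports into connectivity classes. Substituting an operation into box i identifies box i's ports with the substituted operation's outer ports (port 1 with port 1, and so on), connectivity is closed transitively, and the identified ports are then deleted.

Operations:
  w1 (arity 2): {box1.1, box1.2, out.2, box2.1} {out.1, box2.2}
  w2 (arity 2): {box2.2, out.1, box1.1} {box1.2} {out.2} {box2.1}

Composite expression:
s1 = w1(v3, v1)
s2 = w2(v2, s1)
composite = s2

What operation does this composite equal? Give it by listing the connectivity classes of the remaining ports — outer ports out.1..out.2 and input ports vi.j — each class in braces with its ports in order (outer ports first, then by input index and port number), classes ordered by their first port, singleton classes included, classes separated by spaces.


Two ports join when wires chain via w2-identified ports.
the subtree at w1 composes to {out.1, v1.2} {out.2, v1.1, v3.1, v3.2} on (v3, v1); out.j = own outer ports
the subtree at w2 composes to {out.1, v1.1, v2.1, v3.1, v3.2} {out.2} {v1.2} {v2.2} on (v2, v3, v1); out.j = own outer ports

{out.1, v1.1, v2.1, v3.1, v3.2} {out.2} {v1.2} {v2.2}


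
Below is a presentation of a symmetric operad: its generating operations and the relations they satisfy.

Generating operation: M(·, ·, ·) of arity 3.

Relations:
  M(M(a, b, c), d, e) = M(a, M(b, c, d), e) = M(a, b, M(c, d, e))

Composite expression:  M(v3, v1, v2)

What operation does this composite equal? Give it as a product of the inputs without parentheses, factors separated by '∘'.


v3 ∘ v1 ∘ v2


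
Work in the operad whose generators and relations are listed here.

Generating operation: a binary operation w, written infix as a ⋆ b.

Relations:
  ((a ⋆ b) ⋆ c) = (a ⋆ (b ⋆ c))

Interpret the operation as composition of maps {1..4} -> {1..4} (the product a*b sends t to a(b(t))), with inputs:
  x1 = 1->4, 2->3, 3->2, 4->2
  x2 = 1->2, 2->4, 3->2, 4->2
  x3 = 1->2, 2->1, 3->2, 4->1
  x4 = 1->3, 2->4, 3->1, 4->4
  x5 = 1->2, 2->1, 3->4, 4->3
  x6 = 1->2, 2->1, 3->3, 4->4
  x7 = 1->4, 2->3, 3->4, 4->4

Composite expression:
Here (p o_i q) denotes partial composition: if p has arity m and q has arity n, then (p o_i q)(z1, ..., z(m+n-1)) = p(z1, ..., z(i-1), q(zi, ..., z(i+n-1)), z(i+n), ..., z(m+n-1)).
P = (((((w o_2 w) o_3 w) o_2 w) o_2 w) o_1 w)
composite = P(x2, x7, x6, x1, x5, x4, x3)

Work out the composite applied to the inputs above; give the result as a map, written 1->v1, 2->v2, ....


1->2, 2->2, 3->2, 4->2


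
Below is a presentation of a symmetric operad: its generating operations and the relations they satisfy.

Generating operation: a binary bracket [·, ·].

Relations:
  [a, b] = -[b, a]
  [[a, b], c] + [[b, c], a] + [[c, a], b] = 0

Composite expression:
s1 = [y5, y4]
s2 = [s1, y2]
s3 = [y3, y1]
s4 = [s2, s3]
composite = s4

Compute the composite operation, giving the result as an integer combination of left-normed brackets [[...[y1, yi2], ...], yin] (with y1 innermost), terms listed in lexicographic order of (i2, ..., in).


Expand each bracket as ab - ba; the y1-initial words give the coefficients.
Composite bracket: [[[y5, y4], y2], [y3, y1]]
Expanding via [a, b] = ab - ba: 16 signed words (2^4 = 16).
Collect the words opening with y1:
  from y1y3y2y4y5, sign +1: term +[[[[y1, y3], y2], y4], y5]
  from y1y3y2y5y4, sign -1: term -[[[[y1, y3], y2], y5], y4]
  from y1y3y4y5y2, sign -1: term -[[[[y1, y3], y4], y5], y2]
  from y1y3y5y4y2, sign +1: term +[[[[y1, y3], y5], y4], y2]

[[[[y1, y3], y2], y4], y5] - [[[[y1, y3], y2], y5], y4] - [[[[y1, y3], y4], y5], y2] + [[[[y1, y3], y5], y4], y2]


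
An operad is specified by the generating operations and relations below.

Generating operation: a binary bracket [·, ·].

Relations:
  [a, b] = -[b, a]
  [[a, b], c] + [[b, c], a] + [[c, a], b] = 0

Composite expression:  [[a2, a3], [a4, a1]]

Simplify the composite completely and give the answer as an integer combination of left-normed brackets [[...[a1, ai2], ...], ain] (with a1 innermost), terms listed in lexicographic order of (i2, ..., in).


[[[a1, a4], a2], a3] - [[[a1, a4], a3], a2]

Left-normed coefficients sit on the a1-initial expansion words.
Composite bracket: [[a2, a3], [a4, a1]]
The bracket unfolds into 8 signed words via [a, b] = ab - ba (2^3 = 8).
Keep just the words that open with a1:
  word a1a4a2a3 has sign +1, contributing +[[[a1, a4], a2], a3]
  word a1a4a3a2 has sign -1, contributing -[[[a1, a4], a3], a2]


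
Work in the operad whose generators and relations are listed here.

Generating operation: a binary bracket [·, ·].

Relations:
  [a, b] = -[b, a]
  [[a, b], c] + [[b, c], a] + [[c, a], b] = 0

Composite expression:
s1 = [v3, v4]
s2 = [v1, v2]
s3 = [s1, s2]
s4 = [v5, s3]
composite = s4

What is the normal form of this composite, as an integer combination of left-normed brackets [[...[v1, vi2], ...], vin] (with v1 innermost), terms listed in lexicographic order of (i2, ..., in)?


Antisymmetry and Jacobi reduce to v1-anchored left-normed brackets.
Composite bracket: [v5, [[v3, v4], [v1, v2]]]
Expanding via [a, b] = ab - ba: 16 signed words (2^4 = 16).
Only words starting with v1 matter:
  word v1v2v3v4v5 has sign +1, contributing +[[[[v1, v2], v3], v4], v5]
  word v1v2v4v3v5 has sign -1, contributing -[[[[v1, v2], v4], v3], v5]

[[[[v1, v2], v3], v4], v5] - [[[[v1, v2], v4], v3], v5]


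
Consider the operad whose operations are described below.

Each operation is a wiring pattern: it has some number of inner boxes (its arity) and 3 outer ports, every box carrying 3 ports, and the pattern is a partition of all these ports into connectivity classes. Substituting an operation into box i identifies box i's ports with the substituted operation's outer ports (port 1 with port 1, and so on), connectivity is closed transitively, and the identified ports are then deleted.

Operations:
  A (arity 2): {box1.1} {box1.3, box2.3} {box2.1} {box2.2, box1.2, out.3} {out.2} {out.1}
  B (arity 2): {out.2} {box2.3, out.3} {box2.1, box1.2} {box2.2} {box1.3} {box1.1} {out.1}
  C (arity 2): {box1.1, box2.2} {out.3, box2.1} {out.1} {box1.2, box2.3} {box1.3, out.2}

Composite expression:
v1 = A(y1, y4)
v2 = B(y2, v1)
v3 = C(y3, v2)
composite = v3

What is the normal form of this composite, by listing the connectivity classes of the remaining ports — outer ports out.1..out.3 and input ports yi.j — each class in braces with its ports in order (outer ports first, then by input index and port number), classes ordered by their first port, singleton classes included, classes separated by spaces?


{out.1} {out.2, y3.3} {out.3} {y1.1} {y1.2, y3.2, y4.2} {y1.3, y4.3} {y2.1} {y2.2} {y2.3} {y3.1} {y4.1}

Connectivity passes through glued C-boundaries; trace each wire chain.
after A, the pattern on (y1, y4) reads {out.1} {out.2} {out.3, y1.2, y4.2} {y1.1} {y1.3, y4.3} {y4.1} (out.j = its outer ports)
after B, the pattern on (y2, y1, y4) reads {out.1} {out.2} {out.3, y1.2, y4.2} {y1.1} {y1.3, y4.3} {y2.1} {y2.2} {y2.3} {y4.1} (out.j = its outer ports)
after C, the pattern on (y3, y2, y1, y4) reads {out.1} {out.2, y3.3} {out.3} {y1.1} {y1.2, y3.2, y4.2} {y1.3, y4.3} {y2.1} {y2.2} {y2.3} {y3.1} {y4.1} (out.j = its outer ports)


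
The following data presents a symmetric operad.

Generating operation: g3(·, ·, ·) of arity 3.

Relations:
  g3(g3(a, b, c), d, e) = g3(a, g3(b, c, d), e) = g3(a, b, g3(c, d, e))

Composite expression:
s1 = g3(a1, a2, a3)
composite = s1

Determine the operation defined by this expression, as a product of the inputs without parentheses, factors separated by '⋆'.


Key point: g3 is associative — brackets drop, the a-order remains.
g3(a1, a2, a3) linearizes to a1 ⋆ a2 ⋆ a3

a1 ⋆ a2 ⋆ a3


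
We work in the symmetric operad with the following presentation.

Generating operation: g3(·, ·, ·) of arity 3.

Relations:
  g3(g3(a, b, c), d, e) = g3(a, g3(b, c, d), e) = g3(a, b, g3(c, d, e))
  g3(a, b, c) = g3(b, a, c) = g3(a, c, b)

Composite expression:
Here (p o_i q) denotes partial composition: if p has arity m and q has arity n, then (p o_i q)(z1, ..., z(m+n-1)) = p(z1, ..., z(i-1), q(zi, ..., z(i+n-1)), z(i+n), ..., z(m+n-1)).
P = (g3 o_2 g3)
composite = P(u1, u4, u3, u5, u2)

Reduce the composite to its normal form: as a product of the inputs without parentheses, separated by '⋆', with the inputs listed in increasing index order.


u1 ⋆ u2 ⋆ u3 ⋆ u4 ⋆ u5


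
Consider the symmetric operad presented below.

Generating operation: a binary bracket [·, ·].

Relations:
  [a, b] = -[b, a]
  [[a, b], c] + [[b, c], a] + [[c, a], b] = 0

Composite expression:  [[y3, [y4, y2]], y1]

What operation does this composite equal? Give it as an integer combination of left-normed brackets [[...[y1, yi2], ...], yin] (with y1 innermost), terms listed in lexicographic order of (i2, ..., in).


-[[[y1, y2], y4], y3] + [[[y1, y3], y2], y4] - [[[y1, y3], y4], y2] + [[[y1, y4], y2], y3]

Expand each bracket as ab - ba; the y1-initial words give the coefficients.
Composite bracket: [[y3, [y4, y2]], y1]
Under [a, b] = ab - ba we get 8 signed associative words (2^3 = 8).
Words beginning with y1 determine it all:
  from y1y2y4y3, sign -1: term -[[[y1, y2], y4], y3]
  from y1y3y2y4, sign +1: term +[[[y1, y3], y2], y4]
  from y1y3y4y2, sign -1: term -[[[y1, y3], y4], y2]
  from y1y4y2y3, sign +1: term +[[[y1, y4], y2], y3]


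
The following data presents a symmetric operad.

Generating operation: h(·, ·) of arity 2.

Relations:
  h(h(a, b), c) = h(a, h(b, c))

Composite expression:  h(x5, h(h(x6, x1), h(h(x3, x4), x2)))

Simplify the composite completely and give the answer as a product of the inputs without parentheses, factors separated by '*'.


All parenthesizations of h agree; list the x-inputs left to right.
h(x6, x1) linearizes to x6 * x1
h(x3, x4) linearizes to x3 * x4
h(h(x3, x4), x2) linearizes to x3 * x4 * x2
h(h(x6, x1), h(h(x3, x4), x2)) linearizes to x6 * x1 * x3 * x4 * x2
h(x5, h(h(x6, x1), h(h(x3, x4), x2))) linearizes to x5 * x6 * x1 * x3 * x4 * x2

x5 * x6 * x1 * x3 * x4 * x2


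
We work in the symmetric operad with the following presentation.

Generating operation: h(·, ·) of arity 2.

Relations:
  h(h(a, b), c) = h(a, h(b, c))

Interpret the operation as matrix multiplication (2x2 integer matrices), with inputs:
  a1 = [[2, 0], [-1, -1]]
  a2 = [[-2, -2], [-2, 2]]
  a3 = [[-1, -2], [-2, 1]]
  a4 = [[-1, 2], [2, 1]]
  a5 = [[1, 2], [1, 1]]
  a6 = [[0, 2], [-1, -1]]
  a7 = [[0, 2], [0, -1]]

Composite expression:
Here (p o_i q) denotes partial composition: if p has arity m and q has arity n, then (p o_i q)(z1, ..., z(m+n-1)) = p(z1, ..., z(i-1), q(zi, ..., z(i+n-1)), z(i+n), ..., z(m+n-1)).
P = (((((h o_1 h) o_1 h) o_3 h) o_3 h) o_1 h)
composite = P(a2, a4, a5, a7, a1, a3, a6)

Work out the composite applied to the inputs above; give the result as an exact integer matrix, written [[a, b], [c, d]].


[[6, -30], [2, -10]]


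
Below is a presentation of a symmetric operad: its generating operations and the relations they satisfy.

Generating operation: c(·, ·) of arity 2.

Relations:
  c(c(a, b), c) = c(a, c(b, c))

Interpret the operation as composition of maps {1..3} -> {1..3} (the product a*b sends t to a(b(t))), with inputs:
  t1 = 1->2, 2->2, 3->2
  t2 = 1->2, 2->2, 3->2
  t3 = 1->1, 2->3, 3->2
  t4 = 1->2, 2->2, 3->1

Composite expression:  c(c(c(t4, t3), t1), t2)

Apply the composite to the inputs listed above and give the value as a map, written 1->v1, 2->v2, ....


c(t4, t3) = 1->2, 2->1, 3->2
c(c(t4, t3), t1) = 1->1, 2->1, 3->1
c(c(c(t4, t3), t1), t2) = 1->1, 2->1, 3->1

1->1, 2->1, 3->1


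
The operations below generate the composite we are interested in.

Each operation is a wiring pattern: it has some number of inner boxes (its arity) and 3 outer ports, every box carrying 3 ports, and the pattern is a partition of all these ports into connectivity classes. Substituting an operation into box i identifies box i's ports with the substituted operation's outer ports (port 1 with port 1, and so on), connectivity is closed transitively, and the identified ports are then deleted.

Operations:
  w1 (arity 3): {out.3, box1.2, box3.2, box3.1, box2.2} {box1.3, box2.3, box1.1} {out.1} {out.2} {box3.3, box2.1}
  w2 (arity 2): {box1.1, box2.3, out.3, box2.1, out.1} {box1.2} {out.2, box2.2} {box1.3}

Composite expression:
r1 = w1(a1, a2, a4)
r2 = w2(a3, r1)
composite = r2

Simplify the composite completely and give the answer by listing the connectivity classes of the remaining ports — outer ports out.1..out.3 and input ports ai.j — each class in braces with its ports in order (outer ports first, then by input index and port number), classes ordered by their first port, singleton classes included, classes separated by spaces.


{out.1, out.3, a1.2, a2.2, a3.1, a4.1, a4.2} {out.2} {a1.1, a1.3, a2.3} {a2.1, a4.3} {a3.2} {a3.3}


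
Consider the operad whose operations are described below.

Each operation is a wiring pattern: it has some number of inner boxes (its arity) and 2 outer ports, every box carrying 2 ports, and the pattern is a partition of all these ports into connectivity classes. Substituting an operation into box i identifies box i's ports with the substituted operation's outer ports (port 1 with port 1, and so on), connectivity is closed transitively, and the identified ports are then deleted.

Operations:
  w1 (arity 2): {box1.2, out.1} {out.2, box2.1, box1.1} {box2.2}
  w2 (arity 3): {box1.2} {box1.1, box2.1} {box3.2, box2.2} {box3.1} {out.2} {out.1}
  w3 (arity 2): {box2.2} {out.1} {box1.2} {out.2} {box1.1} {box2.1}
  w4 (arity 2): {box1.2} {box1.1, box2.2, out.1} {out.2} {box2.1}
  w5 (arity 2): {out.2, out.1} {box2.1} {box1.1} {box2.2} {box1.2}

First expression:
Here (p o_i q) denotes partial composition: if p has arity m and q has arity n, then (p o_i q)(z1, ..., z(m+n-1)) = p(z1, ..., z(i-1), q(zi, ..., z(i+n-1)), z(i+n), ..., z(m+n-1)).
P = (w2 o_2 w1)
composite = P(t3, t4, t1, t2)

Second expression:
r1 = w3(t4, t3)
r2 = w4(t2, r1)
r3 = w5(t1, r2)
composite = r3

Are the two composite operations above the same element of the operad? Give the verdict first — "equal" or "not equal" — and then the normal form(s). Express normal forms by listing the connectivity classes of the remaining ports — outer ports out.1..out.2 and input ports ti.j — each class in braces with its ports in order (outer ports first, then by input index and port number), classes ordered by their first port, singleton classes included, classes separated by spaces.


not equal; the first gives {out.1} {out.2} {t1.1, t2.2, t4.1} {t1.2} {t2.1} {t3.1, t4.2} {t3.2} and the second {out.1, out.2} {t1.1} {t1.2} {t2.1} {t2.2} {t3.1} {t3.2} {t4.1} {t4.2}

In normal form, the first expression is {out.1} {out.2} {t1.1, t2.2, t4.1} {t1.2} {t2.1} {t3.1, t4.2} {t3.2}
In normal form, the second expression is {out.1, out.2} {t1.1} {t1.2} {t2.1} {t2.2} {t3.1} {t3.2} {t4.1} {t4.2}
The normal forms differ: not equal.


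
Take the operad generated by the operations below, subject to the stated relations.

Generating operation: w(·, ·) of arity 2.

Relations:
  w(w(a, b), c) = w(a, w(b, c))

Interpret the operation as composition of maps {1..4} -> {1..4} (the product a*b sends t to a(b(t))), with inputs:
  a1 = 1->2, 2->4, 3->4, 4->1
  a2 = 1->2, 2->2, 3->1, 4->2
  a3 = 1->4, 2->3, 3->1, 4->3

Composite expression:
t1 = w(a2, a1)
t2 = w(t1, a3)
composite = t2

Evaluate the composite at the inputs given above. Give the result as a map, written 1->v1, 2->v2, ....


1->2, 2->2, 3->2, 4->2

w(a2, a1) = 1->2, 2->2, 3->2, 4->2
w(w(a2, a1), a3) = 1->2, 2->2, 3->2, 4->2


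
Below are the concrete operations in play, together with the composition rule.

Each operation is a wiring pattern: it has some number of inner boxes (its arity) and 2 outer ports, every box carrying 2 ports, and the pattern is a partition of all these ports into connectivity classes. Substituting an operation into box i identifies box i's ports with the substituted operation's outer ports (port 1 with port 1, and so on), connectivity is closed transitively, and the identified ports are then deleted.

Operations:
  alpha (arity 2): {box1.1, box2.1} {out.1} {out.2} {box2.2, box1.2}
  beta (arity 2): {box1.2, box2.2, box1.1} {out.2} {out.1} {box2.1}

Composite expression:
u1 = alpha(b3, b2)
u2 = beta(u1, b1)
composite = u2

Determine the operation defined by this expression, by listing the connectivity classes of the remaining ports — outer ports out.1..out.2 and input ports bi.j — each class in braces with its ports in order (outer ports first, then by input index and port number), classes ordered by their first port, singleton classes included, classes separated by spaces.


Substituting into beta glues patterns; closure does the rest.
after alpha, the pattern on (b3, b2) reads {out.1} {out.2} {b2.1, b3.1} {b2.2, b3.2} (out.j = its outer ports)
after beta, the pattern on (b3, b2, b1) reads {out.1} {out.2} {b1.1} {b1.2} {b2.1, b3.1} {b2.2, b3.2} (out.j = its outer ports)

{out.1} {out.2} {b1.1} {b1.2} {b2.1, b3.1} {b2.2, b3.2}
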